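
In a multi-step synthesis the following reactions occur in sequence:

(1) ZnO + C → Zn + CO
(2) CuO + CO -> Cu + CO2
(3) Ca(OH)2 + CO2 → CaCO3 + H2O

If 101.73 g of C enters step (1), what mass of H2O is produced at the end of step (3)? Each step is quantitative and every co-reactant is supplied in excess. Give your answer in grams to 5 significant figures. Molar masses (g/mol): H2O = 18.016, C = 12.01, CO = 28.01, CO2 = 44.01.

152.60 g

n(C) = 101.73 / 12.01 = 8.47044 mol.
Reaction (1): C→CO ratio 1:1 ⇒ n(CO) = 8.47044 mol.
Reaction (2): CO→CO2 ratio 1:1 ⇒ n(CO2) = 8.47044 mol.
Reaction (3): CO2→H2O ratio 1:1 ⇒ n(H2O) = 8.47044 mol.
Mass of H2O = 8.47044 × 18.016 = 152.603 g.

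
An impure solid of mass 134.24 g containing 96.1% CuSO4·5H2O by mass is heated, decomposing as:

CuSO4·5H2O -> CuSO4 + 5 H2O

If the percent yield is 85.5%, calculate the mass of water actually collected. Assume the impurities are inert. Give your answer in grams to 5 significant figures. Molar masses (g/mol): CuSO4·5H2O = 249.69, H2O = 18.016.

Pure CuSO4·5H2O available = 134.24 g × 0.961 = 129.005 g.
n(CuSO4·5H2O) = 129.005 g / 249.69 g/mol = 0.516659 mol.
From the equation the CuSO4·5H2O:H2O mole ratio is 1:5, so n(H2O) = 0.516659 × 5/1 = 2.58330 mol.
Mass of H2O = 2.58330 mol × 18.016 g/mol = 46.5407 g.
Actual mass collected = 46.5407 g × 0.855 = 39.7923 g.

39.792 g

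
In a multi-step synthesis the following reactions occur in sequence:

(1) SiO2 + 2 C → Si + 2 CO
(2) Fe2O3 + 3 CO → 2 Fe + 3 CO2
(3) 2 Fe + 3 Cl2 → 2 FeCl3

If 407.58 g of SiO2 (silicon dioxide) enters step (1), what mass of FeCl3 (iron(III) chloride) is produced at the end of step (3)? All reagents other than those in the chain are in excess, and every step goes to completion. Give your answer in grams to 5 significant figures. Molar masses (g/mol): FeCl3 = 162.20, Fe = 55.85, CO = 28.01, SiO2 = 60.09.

n(SiO2) = 407.58 / 60.09 = 6.78283 mol.
Reaction (1): SiO2→CO ratio 1:2 ⇒ n(CO) = 13.5657 mol.
Reaction (2): CO→Fe ratio 3:2 ⇒ n(Fe) = 9.04377 mol.
Reaction (3): Fe→FeCl3 ratio 2:2 ⇒ n(FeCl3) = 9.04377 mol.
Mass of FeCl3 = 9.04377 × 162.20 = 1466.90 g.

1466.9 g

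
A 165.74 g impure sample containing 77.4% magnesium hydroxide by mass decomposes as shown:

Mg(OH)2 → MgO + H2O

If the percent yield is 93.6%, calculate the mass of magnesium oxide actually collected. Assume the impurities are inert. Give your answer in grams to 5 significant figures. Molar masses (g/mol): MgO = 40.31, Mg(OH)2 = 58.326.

Pure Mg(OH)2 available = 165.74 g × 0.774 = 128.283 g.
n(Mg(OH)2) = 128.283 g / 58.326 g/mol = 2.19941 mol.
From the equation the Mg(OH)2:MgO mole ratio is 1:1, so n(MgO) = 2.19941 × 1/1 = 2.19941 mol.
Mass of MgO = 2.19941 mol × 40.31 g/mol = 88.6582 g.
Actual mass collected = 88.6582 g × 0.936 = 82.9841 g.

82.984 g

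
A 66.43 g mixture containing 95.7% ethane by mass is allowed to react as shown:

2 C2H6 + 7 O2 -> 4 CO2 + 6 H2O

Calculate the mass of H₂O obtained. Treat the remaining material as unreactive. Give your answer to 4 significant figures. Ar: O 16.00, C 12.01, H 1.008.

114.3 g

Mass of pure C2H6 = 66.43 g × 0.957 = 63.574 g.
M(C2H6) = 2(12.01) + 6(1.008) = 30.068 g/mol.
M(H2O) = 2(1.008) + 16.00 = 18.016 g/mol.
n(C2H6) = 63.574 g / 30.068 g/mol = 2.1143 mol.
From the equation the C2H6:H2O mole ratio is 2:6, so n(H2O) = 2.1143 × 6/2 = 6.3430 mol.
Mass of H2O = 6.3430 mol × 18.016 g/mol = 114.28 g.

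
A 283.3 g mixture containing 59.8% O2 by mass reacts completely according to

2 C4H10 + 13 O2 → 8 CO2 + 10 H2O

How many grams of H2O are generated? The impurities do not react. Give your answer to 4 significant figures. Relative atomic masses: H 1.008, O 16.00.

Mass of pure O2 = 283.3 g × 0.598 = 169.41 g.
M(O2) = 2(16.00) = 32.00 g/mol.
M(H2O) = 2(1.008) + 16.00 = 18.016 g/mol.
n(O2) = 169.41 g / 32.00 g/mol = 5.2942 mol.
From the equation the O2:H2O mole ratio is 13:10, so n(H2O) = 5.2942 × 10/13 = 4.0724 mol.
Mass of H2O = 4.0724 mol × 18.016 g/mol = 73.369 g.

73.37 g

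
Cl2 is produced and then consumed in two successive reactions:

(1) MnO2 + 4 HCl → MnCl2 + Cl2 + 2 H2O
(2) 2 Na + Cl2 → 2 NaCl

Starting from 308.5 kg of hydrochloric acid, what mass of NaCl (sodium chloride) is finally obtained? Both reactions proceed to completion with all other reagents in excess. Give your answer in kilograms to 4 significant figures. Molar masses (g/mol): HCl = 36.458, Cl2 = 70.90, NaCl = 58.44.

247.3 kg

308.5 kg = 308500 g.
n(HCl) = 308500 / 36.458 = 8461.8 mol.
Step 1 gives a 4:1 ratio of HCl to Cl2, so n(Cl2) = 2115.4 mol.
In step 2 the Cl2:NaCl ratio is 1:2, so n(NaCl) = 4230.9 mol.
Mass of NaCl = 4230.9 × 58.44 = 247250 g = 247.3 kg.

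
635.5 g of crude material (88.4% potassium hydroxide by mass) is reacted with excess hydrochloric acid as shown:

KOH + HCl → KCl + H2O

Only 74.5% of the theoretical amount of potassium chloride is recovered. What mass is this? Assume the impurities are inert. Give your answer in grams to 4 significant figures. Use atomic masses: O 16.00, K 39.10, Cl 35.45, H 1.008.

556.1 g

Pure KOH available = 635.5 g × 0.884 = 561.78 g.
M(KOH) = 39.10 + 16.00 + 1.008 = 56.108 g/mol.
M(KCl) = 39.10 + 35.45 = 74.55 g/mol.
n(KOH) = 561.78 g / 56.108 g/mol = 10.013 mol.
From the equation the KOH:KCl mole ratio is 1:1, so n(KCl) = 10.013 × 1/1 = 10.013 mol.
Mass of KCl = 10.013 mol × 74.55 g/mol = 746.43 g.
Actual mass collected = 746.43 g × 0.745 = 556.09 g.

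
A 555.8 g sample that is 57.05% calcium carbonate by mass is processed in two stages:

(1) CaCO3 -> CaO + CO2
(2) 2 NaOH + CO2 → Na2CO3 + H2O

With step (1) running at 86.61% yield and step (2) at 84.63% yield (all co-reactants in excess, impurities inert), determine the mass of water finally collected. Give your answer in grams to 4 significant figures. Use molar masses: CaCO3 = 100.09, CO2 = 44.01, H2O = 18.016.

Pure CaCO3 = 555.8 × 0.5705 = 317.08 g.
n(CaCO3) = 317.08 / 100.09 = 3.1680 mol.
Step 1 (CaCO3:CO2 = 1:1): theoretical n(CO2) = 3.1680 mol; at 86.61% yield, n(CO2) = 2.7438 mol.
Step 2 (CO2:H2O = 1:1): theoretical n(H2O) = 2.7438 mol, so theoretical mass = 2.7438 × 18.016 = 49.432 g.
At 84.63% yield, actual mass of H2O = 49.432 × 0.8463 = 41.834 g.

41.83 g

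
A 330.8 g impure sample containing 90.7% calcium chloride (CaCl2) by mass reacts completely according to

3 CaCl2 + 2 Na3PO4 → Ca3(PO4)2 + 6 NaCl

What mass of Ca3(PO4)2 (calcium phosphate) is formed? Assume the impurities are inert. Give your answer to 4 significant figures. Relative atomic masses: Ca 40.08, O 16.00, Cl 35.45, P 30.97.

279.5 g

Mass of pure CaCl2 = 330.8 g × 0.907 = 300.04 g.
M(CaCl2) = 40.08 + 2(35.45) = 110.98 g/mol.
M(Ca3(PO4)2) = 3(40.08) + 2(30.97) + 8(16.00) = 310.18 g/mol.
n(CaCl2) = 300.04 g / 110.98 g/mol = 2.7035 mol.
From the equation the CaCl2:Ca3(PO4)2 mole ratio is 3:1, so n(Ca3(PO4)2) = 2.7035 × 1/3 = 0.90117 mol.
Mass of Ca3(PO4)2 = 0.90117 mol × 310.18 g/mol = 279.52 g.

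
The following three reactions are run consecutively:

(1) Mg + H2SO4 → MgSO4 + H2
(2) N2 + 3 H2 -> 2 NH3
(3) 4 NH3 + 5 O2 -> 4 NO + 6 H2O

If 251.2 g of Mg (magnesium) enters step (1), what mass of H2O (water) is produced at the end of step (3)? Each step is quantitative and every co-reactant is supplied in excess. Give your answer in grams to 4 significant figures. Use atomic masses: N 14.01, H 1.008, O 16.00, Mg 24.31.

186.2 g

M(Mg) = 24.31 g/mol.
M(H2O) = 2(1.008) + 16.00 = 18.016 g/mol.
n(Mg) = 251.2 / 24.31 = 10.333 mol.
Reaction (1): Mg→H2 ratio 1:1 ⇒ n(H2) = 10.333 mol.
Reaction (2): H2→NH3 ratio 3:2 ⇒ n(NH3) = 6.8888 mol.
Reaction (3): NH3→H2O ratio 4:6 ⇒ n(H2O) = 10.333 mol.
Mass of H2O = 10.333 × 18.016 = 186.16 g.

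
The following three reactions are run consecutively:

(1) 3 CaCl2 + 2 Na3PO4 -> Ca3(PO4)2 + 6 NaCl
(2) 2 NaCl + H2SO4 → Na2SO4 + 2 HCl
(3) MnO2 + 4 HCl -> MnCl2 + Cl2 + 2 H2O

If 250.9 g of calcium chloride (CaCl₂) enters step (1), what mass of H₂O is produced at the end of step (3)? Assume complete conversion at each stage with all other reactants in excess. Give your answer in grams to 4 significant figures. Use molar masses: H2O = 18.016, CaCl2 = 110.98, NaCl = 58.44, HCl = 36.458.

n(CaCl2) = 250.9 / 110.98 = 2.2608 mol.
Reaction (1): CaCl2→NaCl ratio 3:6 ⇒ n(NaCl) = 4.5215 mol.
Reaction (2): NaCl→HCl ratio 2:2 ⇒ n(HCl) = 4.5215 mol.
Reaction (3): HCl→H2O ratio 4:2 ⇒ n(H2O) = 2.2608 mol.
Mass of H2O = 2.2608 × 18.016 = 40.730 g.

40.73 g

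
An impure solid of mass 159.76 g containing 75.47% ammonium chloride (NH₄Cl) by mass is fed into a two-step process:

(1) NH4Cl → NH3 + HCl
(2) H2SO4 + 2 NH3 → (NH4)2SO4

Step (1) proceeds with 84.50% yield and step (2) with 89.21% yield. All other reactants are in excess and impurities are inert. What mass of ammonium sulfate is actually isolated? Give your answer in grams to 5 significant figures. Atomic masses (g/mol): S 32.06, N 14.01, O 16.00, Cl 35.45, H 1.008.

Pure NH4Cl = 159.76 × 0.7547 = 120.571 g.
M(NH4Cl) = 14.01 + 4(1.008) + 35.45 = 53.492 g/mol.
M((NH4)2SO4) = 2(14.01) + 8(1.008) + 32.06 + 4(16.00) = 132.144 g/mol.
n(NH4Cl) = 120.571 / 53.492 = 2.25400 mol.
Step 1 (NH4Cl:NH3 = 1:1): theoretical n(NH3) = 2.25400 mol; at 84.50% yield, n(NH3) = 1.90463 mol.
Step 2 (NH3:(NH4)2SO4 = 2:1): theoretical n((NH4)2SO4) = 0.952314 mol, so theoretical mass = 0.952314 × 132.144 = 125.843 g.
At 89.21% yield, actual mass of (NH4)2SO4 = 125.843 × 0.8921 = 112.264 g.

112.26 g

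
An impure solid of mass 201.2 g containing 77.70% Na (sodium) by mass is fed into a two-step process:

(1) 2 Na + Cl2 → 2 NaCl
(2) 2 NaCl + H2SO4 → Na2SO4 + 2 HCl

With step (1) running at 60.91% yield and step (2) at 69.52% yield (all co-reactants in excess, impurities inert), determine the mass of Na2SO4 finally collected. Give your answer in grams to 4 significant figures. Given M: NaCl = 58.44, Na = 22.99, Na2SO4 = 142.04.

204.5 g

Pure Na = 201.2 × 0.7770 = 156.33 g.
n(Na) = 156.33 / 22.99 = 6.8000 mol.
Step 1 (Na:NaCl = 2:2): theoretical n(NaCl) = 6.8000 mol; at 60.91% yield, n(NaCl) = 4.1419 mol.
Step 2 (NaCl:Na2SO4 = 2:1): theoretical n(Na2SO4) = 2.0709 mol, so theoretical mass = 2.0709 × 142.04 = 294.16 g.
At 69.52% yield, actual mass of Na2SO4 = 294.16 × 0.6952 = 204.50 g.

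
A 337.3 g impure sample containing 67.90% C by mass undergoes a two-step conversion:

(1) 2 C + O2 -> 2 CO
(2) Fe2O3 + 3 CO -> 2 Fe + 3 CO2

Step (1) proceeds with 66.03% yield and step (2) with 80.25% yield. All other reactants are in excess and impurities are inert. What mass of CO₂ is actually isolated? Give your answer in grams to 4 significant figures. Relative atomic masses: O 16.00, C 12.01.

444.7 g

Pure C = 337.3 × 0.6790 = 229.03 g.
M(C) = 12.01 g/mol.
M(CO2) = 12.01 + 2(16.00) = 44.01 g/mol.
n(C) = 229.03 / 12.01 = 19.070 mol.
Step 1 (C:CO = 2:2): theoretical n(CO) = 19.070 mol; at 66.03% yield, n(CO) = 12.592 mol.
Step 2 (CO:CO2 = 3:3): theoretical n(CO2) = 12.592 mol, so theoretical mass = 12.592 × 44.01 = 554.16 g.
At 80.25% yield, actual mass of CO2 = 554.16 × 0.8025 = 444.71 g.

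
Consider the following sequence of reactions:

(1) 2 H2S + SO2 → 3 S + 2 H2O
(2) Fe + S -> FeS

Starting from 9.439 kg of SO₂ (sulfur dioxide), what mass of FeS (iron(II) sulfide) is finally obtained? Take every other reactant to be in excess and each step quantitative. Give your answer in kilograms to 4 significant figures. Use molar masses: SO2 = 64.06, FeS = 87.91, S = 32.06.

38.86 kg

9.439 kg = 9439.0 g.
n(SO2) = 9439.0 / 64.06 = 147.35 mol.
Step 1 gives a 1:3 ratio of SO2 to S, so n(S) = 442.04 mol.
In step 2 the S:FeS ratio is 1:1, so n(FeS) = 442.04 mol.
Mass of FeS = 442.04 × 87.91 = 38860 g = 38.86 kg.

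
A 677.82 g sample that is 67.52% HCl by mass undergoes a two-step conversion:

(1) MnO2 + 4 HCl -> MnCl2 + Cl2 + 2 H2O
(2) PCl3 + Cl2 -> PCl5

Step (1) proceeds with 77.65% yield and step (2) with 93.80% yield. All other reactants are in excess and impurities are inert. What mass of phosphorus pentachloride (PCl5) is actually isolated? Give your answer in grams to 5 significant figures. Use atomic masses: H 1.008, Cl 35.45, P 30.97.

Pure HCl = 677.82 × 0.6752 = 457.664 g.
M(HCl) = 1.008 + 35.45 = 36.458 g/mol.
M(PCl5) = 30.97 + 5(35.45) = 208.22 g/mol.
n(HCl) = 457.664 / 36.458 = 12.5532 mol.
Step 1 (HCl:Cl2 = 4:1): theoretical n(Cl2) = 3.13830 mol; at 77.65% yield, n(Cl2) = 2.43689 mol.
Step 2 (Cl2:PCl5 = 1:1): theoretical n(PCl5) = 2.43689 mol, so theoretical mass = 2.43689 × 208.22 = 507.409 g.
At 93.80% yield, actual mass of PCl5 = 507.409 × 0.9380 = 475.949 g.

475.95 g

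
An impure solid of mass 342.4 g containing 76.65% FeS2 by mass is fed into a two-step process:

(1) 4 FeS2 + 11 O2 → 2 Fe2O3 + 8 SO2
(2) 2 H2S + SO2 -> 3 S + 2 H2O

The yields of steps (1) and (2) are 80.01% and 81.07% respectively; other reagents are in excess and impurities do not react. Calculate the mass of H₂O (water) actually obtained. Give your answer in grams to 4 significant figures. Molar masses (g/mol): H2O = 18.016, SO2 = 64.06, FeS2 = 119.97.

Pure FeS2 = 342.4 × 0.7665 = 262.45 g.
n(FeS2) = 262.45 / 119.97 = 2.1876 mol.
Step 1 (FeS2:SO2 = 4:8): theoretical n(SO2) = 4.3753 mol; at 80.01% yield, n(SO2) = 3.5006 mol.
Step 2 (SO2:H2O = 1:2): theoretical n(H2O) = 7.0013 mol, so theoretical mass = 7.0013 × 18.016 = 126.14 g.
At 81.07% yield, actual mass of H2O = 126.14 × 0.8107 = 102.26 g.

102.3 g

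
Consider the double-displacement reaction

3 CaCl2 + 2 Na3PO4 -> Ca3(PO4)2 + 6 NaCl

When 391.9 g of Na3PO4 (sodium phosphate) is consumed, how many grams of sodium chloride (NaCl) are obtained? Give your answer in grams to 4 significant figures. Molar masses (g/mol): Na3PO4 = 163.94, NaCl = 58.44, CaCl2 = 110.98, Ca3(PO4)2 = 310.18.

n(Na3PO4) = 391.90 g / 163.94 g/mol = 2.3905 mol.
From the equation the Na3PO4:NaCl mole ratio is 2:6, so n(NaCl) = 2.3905 × 6/2 = 7.1715 mol.
Mass of NaCl = 7.1715 mol × 58.44 g/mol = 419.10 g.

419.1 g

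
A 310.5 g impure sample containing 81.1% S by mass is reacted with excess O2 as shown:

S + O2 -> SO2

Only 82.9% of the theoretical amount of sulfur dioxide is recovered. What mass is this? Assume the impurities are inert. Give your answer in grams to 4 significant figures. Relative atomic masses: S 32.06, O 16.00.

417.1 g

Pure S available = 310.5 g × 0.811 = 251.82 g.
M(S) = 32.06 g/mol.
M(SO2) = 32.06 + 2(16.00) = 64.06 g/mol.
n(S) = 251.82 g / 32.06 g/mol = 7.8545 mol.
From the equation the S:SO2 mole ratio is 1:1, so n(SO2) = 7.8545 × 1/1 = 7.8545 mol.
Mass of SO2 = 7.8545 mol × 64.06 g/mol = 503.16 g.
Actual mass collected = 503.16 g × 0.829 = 417.12 g.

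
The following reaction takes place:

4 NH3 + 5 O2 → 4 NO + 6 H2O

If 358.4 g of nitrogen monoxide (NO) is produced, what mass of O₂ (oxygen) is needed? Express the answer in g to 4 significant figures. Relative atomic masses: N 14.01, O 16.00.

477.7 g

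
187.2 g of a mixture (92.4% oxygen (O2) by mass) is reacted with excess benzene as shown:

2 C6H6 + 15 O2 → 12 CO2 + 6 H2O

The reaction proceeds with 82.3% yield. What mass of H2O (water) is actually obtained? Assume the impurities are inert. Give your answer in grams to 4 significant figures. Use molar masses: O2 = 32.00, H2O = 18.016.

Pure O2 available = 187.2 g × 0.924 = 172.97 g.
n(O2) = 172.97 g / 32.00 g/mol = 5.4054 mol.
From the equation the O2:H2O mole ratio is 15:6, so n(H2O) = 5.4054 × 6/15 = 2.1622 mol.
Mass of H2O = 2.1622 mol × 18.016 g/mol = 38.953 g.
Actual mass collected = 38.953 g × 0.823 = 32.059 g.

32.06 g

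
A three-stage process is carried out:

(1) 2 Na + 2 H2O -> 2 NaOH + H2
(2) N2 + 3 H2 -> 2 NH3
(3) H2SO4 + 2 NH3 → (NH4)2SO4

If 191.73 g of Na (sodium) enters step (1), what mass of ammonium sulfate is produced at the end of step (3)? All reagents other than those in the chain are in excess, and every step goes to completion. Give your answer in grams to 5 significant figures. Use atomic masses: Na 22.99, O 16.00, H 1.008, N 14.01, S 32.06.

183.67 g

M(Na) = 22.99 g/mol.
M((NH4)2SO4) = 2(14.01) + 8(1.008) + 32.06 + 4(16.00) = 132.144 g/mol.
n(Na) = 191.73 / 22.99 = 8.33971 mol.
Reaction (1): Na→H2 ratio 2:1 ⇒ n(H2) = 4.16986 mol.
Reaction (2): H2→NH3 ratio 3:2 ⇒ n(NH3) = 2.77990 mol.
Reaction (3): NH3→(NH4)2SO4 ratio 2:1 ⇒ n((NH4)2SO4) = 1.38995 mol.
Mass of (NH4)2SO4 = 1.38995 × 132.144 = 183.674 g.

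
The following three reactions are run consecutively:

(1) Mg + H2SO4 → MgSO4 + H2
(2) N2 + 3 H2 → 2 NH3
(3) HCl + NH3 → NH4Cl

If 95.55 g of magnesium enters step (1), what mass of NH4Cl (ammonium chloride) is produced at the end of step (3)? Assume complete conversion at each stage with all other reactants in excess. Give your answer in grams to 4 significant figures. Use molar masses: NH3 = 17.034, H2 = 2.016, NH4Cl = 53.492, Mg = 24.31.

140.2 g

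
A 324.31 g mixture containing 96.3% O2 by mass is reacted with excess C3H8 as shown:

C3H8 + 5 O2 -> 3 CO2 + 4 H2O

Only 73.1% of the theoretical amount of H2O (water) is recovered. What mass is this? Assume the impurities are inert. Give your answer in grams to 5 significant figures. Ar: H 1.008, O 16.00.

Pure O2 available = 324.31 g × 0.963 = 312.311 g.
M(O2) = 2(16.00) = 32.00 g/mol.
M(H2O) = 2(1.008) + 16.00 = 18.016 g/mol.
n(O2) = 312.311 g / 32.00 g/mol = 9.75970 mol.
From the equation the O2:H2O mole ratio is 5:4, so n(H2O) = 9.75970 × 4/5 = 7.80776 mol.
Mass of H2O = 7.80776 mol × 18.016 g/mol = 140.665 g.
Actual mass collected = 140.665 g × 0.731 = 102.826 g.

102.83 g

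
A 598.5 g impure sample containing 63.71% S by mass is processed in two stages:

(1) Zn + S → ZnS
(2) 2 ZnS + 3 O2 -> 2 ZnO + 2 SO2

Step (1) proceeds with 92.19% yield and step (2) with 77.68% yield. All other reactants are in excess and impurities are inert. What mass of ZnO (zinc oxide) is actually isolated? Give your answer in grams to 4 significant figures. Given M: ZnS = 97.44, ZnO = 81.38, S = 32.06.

693.1 g

Pure S = 598.5 × 0.6371 = 381.30 g.
n(S) = 381.30 / 32.06 = 11.893 mol.
Step 1 (S:ZnS = 1:1): theoretical n(ZnS) = 11.893 mol; at 92.19% yield, n(ZnS) = 10.965 mol.
Step 2 (ZnS:ZnO = 2:2): theoretical n(ZnO) = 10.965 mol, so theoretical mass = 10.965 × 81.38 = 892.30 g.
At 77.68% yield, actual mass of ZnO = 892.30 × 0.7768 = 693.14 g.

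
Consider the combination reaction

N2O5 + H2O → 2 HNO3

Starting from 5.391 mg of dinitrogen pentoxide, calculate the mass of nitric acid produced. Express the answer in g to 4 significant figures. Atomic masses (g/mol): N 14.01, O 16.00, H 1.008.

0.006290 g

M(N2O5) = 2(14.01) + 5(16.00) = 108.02 g/mol.
M(HNO3) = 1.008 + 14.01 + 3(16.00) = 63.018 g/mol.
Convert: 5.391 mg = 0.0053910 g.
n(N2O5) = 0.0053910 g / 108.02 g/mol = 4.9907 × 10^-5 mol.
From the equation the N2O5:HNO3 mole ratio is 1:2, so n(HNO3) = 4.9907 × 10^-5 × 2/1 = 9.9815 × 10^-5 mol.
Mass of HNO3 = 9.9815 × 10^-5 mol × 63.018 g/mol = 0.0062901 g.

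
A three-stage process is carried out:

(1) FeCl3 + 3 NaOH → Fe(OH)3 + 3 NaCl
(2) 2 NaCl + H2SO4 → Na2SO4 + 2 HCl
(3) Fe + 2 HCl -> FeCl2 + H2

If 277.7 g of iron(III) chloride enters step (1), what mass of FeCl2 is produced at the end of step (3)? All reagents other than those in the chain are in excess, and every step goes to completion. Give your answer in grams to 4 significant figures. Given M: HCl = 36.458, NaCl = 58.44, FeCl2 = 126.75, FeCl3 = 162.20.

n(FeCl3) = 277.7 / 162.20 = 1.7121 mol.
Reaction (1): FeCl3→NaCl ratio 1:3 ⇒ n(NaCl) = 5.1363 mol.
Reaction (2): NaCl→HCl ratio 2:2 ⇒ n(HCl) = 5.1363 mol.
Reaction (3): HCl→FeCl2 ratio 2:1 ⇒ n(FeCl2) = 2.5681 mol.
Mass of FeCl2 = 2.5681 × 126.75 = 325.51 g.

325.5 g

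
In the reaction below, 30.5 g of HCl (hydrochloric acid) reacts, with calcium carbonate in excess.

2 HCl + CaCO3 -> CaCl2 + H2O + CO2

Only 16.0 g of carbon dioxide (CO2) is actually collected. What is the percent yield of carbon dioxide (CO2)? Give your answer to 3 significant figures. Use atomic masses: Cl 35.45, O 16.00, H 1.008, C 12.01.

M(HCl) = 1.008 + 35.45 = 36.458 g/mol.
M(CO2) = 12.01 + 2(16.00) = 44.01 g/mol.
n(HCl) = 30.50 g / 36.458 g/mol = 0.8366 mol.
From the equation the HCl:CO2 mole ratio is 2:1, so n(CO2) = 0.8366 × 1/2 = 0.4183 mol.
Mass of CO2 = 0.4183 mol × 44.01 g/mol = 18.41 g.
This is the theoretical yield. Percent yield = 16.0 g / 18.41 g × 100% = 86.91%.

86.9 %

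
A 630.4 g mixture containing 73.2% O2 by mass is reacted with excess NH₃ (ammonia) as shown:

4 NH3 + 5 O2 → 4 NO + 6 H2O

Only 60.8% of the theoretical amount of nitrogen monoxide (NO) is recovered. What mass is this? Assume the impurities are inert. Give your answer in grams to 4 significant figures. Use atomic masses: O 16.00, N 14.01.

210.5 g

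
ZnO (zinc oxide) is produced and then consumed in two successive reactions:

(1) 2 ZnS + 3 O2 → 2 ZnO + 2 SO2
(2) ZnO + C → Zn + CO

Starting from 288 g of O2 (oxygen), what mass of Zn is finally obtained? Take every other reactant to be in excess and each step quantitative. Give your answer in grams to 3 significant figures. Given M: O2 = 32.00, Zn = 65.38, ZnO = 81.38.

n(O2) = 288.0 / 32.00 = 9.000 mol.
Step 1 gives a 3:2 ratio of O2 to ZnO, so n(ZnO) = 6.000 mol.
In step 2 the ZnO:Zn ratio is 1:1, so n(Zn) = 6.000 mol.
Mass of Zn = 6.000 × 65.38 = 392.3 g.

392 g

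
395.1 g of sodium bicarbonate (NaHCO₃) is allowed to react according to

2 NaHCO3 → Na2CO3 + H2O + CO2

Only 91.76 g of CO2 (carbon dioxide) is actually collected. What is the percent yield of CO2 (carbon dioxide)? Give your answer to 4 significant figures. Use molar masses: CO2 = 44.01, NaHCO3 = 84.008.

88.66 %

n(NaHCO3) = 395.10 g / 84.008 g/mol = 4.7031 mol.
From the equation the NaHCO3:CO2 mole ratio is 2:1, so n(CO2) = 4.7031 × 1/2 = 2.3516 mol.
Mass of CO2 = 2.3516 mol × 44.01 g/mol = 103.49 g.
This is the theoretical yield. Percent yield = 91.76 g / 103.49 g × 100% = 88.664%.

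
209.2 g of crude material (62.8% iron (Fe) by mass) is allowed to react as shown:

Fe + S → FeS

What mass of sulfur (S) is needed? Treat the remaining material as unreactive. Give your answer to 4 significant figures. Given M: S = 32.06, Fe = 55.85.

75.42 g

Mass of pure Fe = 209.2 g × 0.628 = 131.38 g.
n(Fe) = 131.38 g / 55.85 g/mol = 2.3523 mol.
From the equation the Fe:S mole ratio is 1:1, so n(S) = 2.3523 × 1/1 = 2.3523 mol.
Mass of S = 2.3523 mol × 32.06 g/mol = 75.416 g.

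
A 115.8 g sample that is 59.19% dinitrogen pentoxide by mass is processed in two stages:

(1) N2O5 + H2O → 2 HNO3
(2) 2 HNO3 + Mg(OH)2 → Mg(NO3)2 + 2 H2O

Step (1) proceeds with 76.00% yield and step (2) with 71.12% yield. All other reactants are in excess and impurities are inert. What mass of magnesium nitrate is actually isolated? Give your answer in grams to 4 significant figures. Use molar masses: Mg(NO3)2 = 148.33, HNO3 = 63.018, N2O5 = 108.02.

Pure N2O5 = 115.8 × 0.5919 = 68.542 g.
n(N2O5) = 68.542 / 108.02 = 0.63453 mol.
Step 1 (N2O5:HNO3 = 1:2): theoretical n(HNO3) = 1.2691 mol; at 76.00% yield, n(HNO3) = 0.96449 mol.
Step 2 (HNO3:Mg(NO3)2 = 2:1): theoretical n(Mg(NO3)2) = 0.48224 mol, so theoretical mass = 0.48224 × 148.33 = 71.531 g.
At 71.12% yield, actual mass of Mg(NO3)2 = 71.531 × 0.7112 = 50.873 g.

50.87 g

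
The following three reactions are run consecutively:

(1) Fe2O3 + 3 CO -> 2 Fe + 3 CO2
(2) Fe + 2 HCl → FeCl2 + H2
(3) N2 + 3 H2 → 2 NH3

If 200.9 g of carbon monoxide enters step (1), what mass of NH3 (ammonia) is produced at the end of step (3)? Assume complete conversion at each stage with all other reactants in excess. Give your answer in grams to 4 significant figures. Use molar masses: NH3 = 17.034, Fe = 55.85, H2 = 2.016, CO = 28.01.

54.30 g

n(CO) = 200.9 / 28.01 = 7.1724 mol.
Reaction (1): CO→Fe ratio 3:2 ⇒ n(Fe) = 4.7816 mol.
Reaction (2): Fe→H2 ratio 1:1 ⇒ n(H2) = 4.7816 mol.
Reaction (3): H2→NH3 ratio 3:2 ⇒ n(NH3) = 3.1878 mol.
Mass of NH3 = 3.1878 × 17.034 = 54.300 g.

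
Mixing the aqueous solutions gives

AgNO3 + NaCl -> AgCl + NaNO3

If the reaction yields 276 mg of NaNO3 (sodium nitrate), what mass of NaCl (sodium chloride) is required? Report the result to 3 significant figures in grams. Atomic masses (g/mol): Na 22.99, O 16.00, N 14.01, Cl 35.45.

0.190 g

M(NaNO3) = 22.99 + 14.01 + 3(16.00) = 85.00 g/mol.
M(NaCl) = 22.99 + 35.45 = 58.44 g/mol.
Convert: 276 mg = 0.2760 g.
n(NaNO3) = 0.2760 g / 85.00 g/mol = 0.003247 mol.
From the equation the NaNO3:NaCl mole ratio is 1:1, so n(NaCl) = 0.003247 × 1/1 = 0.003247 mol.
Mass of NaCl = 0.003247 mol × 58.44 g/mol = 0.1898 g.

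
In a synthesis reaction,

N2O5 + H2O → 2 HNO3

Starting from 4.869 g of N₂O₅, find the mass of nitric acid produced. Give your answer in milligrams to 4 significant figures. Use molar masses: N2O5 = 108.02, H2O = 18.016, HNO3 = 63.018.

n(N2O5) = 4.8690 g / 108.02 g/mol = 0.045075 mol.
From the equation the N2O5:HNO3 mole ratio is 1:2, so n(HNO3) = 0.045075 × 2/1 = 0.090150 mol.
Mass of HNO3 = 0.090150 mol × 63.018 g/mol = 5.6811 g.
Converting to mg: 5.6811 g = 5681 mg.

5681 mg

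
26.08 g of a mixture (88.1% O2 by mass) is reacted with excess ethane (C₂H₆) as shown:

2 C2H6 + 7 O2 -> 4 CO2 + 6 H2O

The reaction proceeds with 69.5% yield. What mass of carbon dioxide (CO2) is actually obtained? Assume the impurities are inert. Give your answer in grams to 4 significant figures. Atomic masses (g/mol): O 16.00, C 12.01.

Pure O2 available = 26.08 g × 0.881 = 22.976 g.
M(O2) = 2(16.00) = 32.00 g/mol.
M(CO2) = 12.01 + 2(16.00) = 44.01 g/mol.
n(O2) = 22.976 g / 32.00 g/mol = 0.71801 mol.
From the equation the O2:CO2 mole ratio is 7:4, so n(CO2) = 0.71801 × 4/7 = 0.41029 mol.
Mass of CO2 = 0.41029 mol × 44.01 g/mol = 18.057 g.
Actual mass collected = 18.057 g × 0.695 = 12.550 g.

12.55 g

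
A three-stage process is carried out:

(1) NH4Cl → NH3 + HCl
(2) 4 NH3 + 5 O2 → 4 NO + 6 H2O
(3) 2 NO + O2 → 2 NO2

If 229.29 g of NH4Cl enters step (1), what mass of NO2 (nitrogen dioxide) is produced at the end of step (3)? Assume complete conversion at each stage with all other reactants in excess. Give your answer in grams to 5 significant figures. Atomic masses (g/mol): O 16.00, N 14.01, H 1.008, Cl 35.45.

197.22 g

M(NH4Cl) = 14.01 + 4(1.008) + 35.45 = 53.492 g/mol.
M(NO2) = 14.01 + 2(16.00) = 46.01 g/mol.
n(NH4Cl) = 229.29 / 53.492 = 4.28644 mol.
Reaction (1): NH4Cl→NH3 ratio 1:1 ⇒ n(NH3) = 4.28644 mol.
Reaction (2): NH3→NO ratio 4:4 ⇒ n(NO) = 4.28644 mol.
Reaction (3): NO→NO2 ratio 2:2 ⇒ n(NO2) = 4.28644 mol.
Mass of NO2 = 4.28644 × 46.01 = 197.219 g.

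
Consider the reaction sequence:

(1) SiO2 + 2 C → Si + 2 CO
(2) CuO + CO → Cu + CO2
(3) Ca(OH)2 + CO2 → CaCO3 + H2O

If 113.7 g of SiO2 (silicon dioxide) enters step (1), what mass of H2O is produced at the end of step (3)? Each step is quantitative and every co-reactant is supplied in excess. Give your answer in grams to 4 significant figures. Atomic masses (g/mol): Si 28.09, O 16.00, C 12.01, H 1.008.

M(SiO2) = 28.09 + 2(16.00) = 60.09 g/mol.
M(H2O) = 2(1.008) + 16.00 = 18.016 g/mol.
n(SiO2) = 113.7 / 60.09 = 1.8922 mol.
Reaction (1): SiO2→CO ratio 1:2 ⇒ n(CO) = 3.7843 mol.
Reaction (2): CO→CO2 ratio 1:1 ⇒ n(CO2) = 3.7843 mol.
Reaction (3): CO2→H2O ratio 1:1 ⇒ n(H2O) = 3.7843 mol.
Mass of H2O = 3.7843 × 18.016 = 68.178 g.

68.18 g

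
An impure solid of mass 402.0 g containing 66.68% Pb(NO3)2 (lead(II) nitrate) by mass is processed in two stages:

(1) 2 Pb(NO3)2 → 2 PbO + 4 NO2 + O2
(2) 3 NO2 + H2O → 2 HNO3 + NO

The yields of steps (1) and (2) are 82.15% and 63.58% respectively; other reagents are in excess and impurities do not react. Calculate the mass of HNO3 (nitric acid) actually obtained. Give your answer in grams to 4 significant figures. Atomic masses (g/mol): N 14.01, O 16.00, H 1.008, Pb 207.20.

Pure Pb(NO3)2 = 402.0 × 0.6668 = 268.05 g.
M(Pb(NO3)2) = 207.20 + 2(14.01) + 6(16.00) = 331.22 g/mol.
M(HNO3) = 1.008 + 14.01 + 3(16.00) = 63.018 g/mol.
n(Pb(NO3)2) = 268.05 / 331.22 = 0.80929 mol.
Step 1 (Pb(NO3)2:NO2 = 2:4): theoretical n(NO2) = 1.6186 mol; at 82.15% yield, n(NO2) = 1.3297 mol.
Step 2 (NO2:HNO3 = 3:2): theoretical n(HNO3) = 0.88644 mol, so theoretical mass = 0.88644 × 63.018 = 55.862 g.
At 63.58% yield, actual mass of HNO3 = 55.862 × 0.6358 = 35.517 g.

35.52 g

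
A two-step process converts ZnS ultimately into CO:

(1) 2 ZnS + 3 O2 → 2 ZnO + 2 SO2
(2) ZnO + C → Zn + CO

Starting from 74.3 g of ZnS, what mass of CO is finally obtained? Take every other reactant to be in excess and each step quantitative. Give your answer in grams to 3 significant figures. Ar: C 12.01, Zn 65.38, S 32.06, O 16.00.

21.4 g

M(ZnS) = 65.38 + 32.06 = 97.44 g/mol.
M(CO) = 12.01 + 16.00 = 28.01 g/mol.
n(ZnS) = 74.30 / 97.44 = 0.7625 mol.
Step 1 gives a 2:2 ratio of ZnS to ZnO, so n(ZnO) = 0.7625 mol.
In step 2 the ZnO:CO ratio is 1:1, so n(CO) = 0.7625 mol.
Mass of CO = 0.7625 × 28.01 = 21.36 g.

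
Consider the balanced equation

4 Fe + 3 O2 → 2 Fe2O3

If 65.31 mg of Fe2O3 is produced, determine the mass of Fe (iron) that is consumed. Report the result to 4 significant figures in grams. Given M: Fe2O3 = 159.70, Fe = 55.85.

Convert: 65.31 mg = 0.065310 g.
n(Fe2O3) = 0.065310 g / 159.70 g/mol = 0.00040895 mol.
From the equation the Fe2O3:Fe mole ratio is 2:4, so n(Fe) = 0.00040895 × 4/2 = 0.00081791 mol.
Mass of Fe = 0.00081791 mol × 55.85 g/mol = 0.045680 g.

0.04568 g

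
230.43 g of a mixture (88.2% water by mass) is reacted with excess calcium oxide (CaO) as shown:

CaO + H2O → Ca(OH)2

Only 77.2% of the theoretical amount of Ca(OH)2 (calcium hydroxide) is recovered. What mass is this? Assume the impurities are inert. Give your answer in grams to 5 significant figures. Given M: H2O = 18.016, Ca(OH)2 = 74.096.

Pure H2O available = 230.43 g × 0.882 = 203.239 g.
n(H2O) = 203.239 g / 18.016 g/mol = 11.2810 mol.
From the equation the H2O:Ca(OH)2 mole ratio is 1:1, so n(Ca(OH)2) = 11.2810 × 1/1 = 11.2810 mol.
Mass of Ca(OH)2 = 11.2810 mol × 74.096 g/mol = 835.880 g.
Actual mass collected = 835.880 g × 0.772 = 645.299 g.

645.30 g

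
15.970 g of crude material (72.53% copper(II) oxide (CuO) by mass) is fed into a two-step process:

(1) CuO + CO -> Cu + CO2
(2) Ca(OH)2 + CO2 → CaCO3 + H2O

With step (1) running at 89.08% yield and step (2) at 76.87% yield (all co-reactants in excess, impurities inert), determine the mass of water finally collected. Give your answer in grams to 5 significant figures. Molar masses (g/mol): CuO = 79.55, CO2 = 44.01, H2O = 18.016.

Pure CuO = 15.970 × 0.7253 = 11.5830 g.
n(CuO) = 11.5830 / 79.55 = 0.145607 mol.
Step 1 (CuO:CO2 = 1:1): theoretical n(CO2) = 0.145607 mol; at 89.08% yield, n(CO2) = 0.129707 mol.
Step 2 (CO2:H2O = 1:1): theoretical n(H2O) = 0.129707 mol, so theoretical mass = 0.129707 × 18.016 = 2.33680 g.
At 76.87% yield, actual mass of H2O = 2.33680 × 0.7687 = 1.79630 g.

1.7963 g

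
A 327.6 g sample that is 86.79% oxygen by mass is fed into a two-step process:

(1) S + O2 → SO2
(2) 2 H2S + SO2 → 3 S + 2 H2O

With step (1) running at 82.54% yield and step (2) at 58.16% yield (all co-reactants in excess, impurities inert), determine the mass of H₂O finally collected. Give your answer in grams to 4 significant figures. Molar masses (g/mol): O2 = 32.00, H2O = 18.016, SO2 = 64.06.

153.7 g

Pure O2 = 327.6 × 0.8679 = 284.32 g.
n(O2) = 284.32 / 32.00 = 8.8851 mol.
Step 1 (O2:SO2 = 1:1): theoretical n(SO2) = 8.8851 mol; at 82.54% yield, n(SO2) = 7.3338 mol.
Step 2 (SO2:H2O = 1:2): theoretical n(H2O) = 14.668 mol, so theoretical mass = 14.668 × 18.016 = 264.25 g.
At 58.16% yield, actual mass of H2O = 264.25 × 0.5816 = 153.69 g.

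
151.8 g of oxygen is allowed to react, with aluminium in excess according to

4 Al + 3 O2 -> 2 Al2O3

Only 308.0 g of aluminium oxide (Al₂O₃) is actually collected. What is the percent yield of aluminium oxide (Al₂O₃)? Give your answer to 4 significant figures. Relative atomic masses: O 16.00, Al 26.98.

M(O2) = 2(16.00) = 32.00 g/mol.
M(Al2O3) = 2(26.98) + 3(16.00) = 101.96 g/mol.
n(O2) = 151.80 g / 32.00 g/mol = 4.7438 mol.
From the equation the O2:Al2O3 mole ratio is 3:2, so n(Al2O3) = 4.7438 × 2/3 = 3.1625 mol.
Mass of Al2O3 = 3.1625 mol × 101.96 g/mol = 322.45 g.
This is the theoretical yield. Percent yield = 308.0 g / 322.45 g × 100% = 95.519%.

95.52 %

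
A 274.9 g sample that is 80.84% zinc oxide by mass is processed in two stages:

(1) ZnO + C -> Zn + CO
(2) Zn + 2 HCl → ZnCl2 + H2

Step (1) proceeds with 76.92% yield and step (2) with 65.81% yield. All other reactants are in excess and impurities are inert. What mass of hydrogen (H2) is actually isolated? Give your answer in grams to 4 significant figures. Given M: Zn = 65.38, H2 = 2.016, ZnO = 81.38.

Pure ZnO = 274.9 × 0.8084 = 222.23 g.
n(ZnO) = 222.23 / 81.38 = 2.7308 mol.
Step 1 (ZnO:Zn = 1:1): theoretical n(Zn) = 2.7308 mol; at 76.92% yield, n(Zn) = 2.1005 mol.
Step 2 (Zn:H2 = 1:1): theoretical n(H2) = 2.1005 mol, so theoretical mass = 2.1005 × 2.016 = 4.2346 g.
At 65.81% yield, actual mass of H2 = 4.2346 × 0.6581 = 2.7868 g.

2.787 g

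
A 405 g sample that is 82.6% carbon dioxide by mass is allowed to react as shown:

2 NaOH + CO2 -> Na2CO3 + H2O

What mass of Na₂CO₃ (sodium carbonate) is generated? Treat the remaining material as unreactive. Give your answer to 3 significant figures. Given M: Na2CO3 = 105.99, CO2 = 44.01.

Mass of pure CO2 = 405 g × 0.826 = 334.5 g.
n(CO2) = 334.5 g / 44.01 g/mol = 7.601 mol.
From the equation the CO2:Na2CO3 mole ratio is 1:1, so n(Na2CO3) = 7.601 × 1/1 = 7.601 mol.
Mass of Na2CO3 = 7.601 mol × 105.99 g/mol = 805.7 g.

806 g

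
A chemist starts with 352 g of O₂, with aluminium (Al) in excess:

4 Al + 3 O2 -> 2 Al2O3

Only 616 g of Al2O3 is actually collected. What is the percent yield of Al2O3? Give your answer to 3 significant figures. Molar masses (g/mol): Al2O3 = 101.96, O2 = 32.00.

82.4 %

n(O2) = 352.0 g / 32.00 g/mol = 11.00 mol.
From the equation the O2:Al2O3 mole ratio is 3:2, so n(Al2O3) = 11.00 × 2/3 = 7.333 mol.
Mass of Al2O3 = 7.333 mol × 101.96 g/mol = 747.7 g.
This is the theoretical yield. Percent yield = 616 g / 747.7 g × 100% = 82.39%.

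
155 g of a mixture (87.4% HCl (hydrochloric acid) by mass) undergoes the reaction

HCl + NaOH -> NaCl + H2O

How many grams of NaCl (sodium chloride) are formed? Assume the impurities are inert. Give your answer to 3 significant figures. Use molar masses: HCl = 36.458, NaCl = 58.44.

Mass of pure HCl = 155 g × 0.874 = 135.5 g.
n(HCl) = 135.5 g / 36.458 g/mol = 3.716 mol.
From the equation the HCl:NaCl mole ratio is 1:1, so n(NaCl) = 3.716 × 1/1 = 3.716 mol.
Mass of NaCl = 3.716 mol × 58.44 g/mol = 217.2 g.

217 g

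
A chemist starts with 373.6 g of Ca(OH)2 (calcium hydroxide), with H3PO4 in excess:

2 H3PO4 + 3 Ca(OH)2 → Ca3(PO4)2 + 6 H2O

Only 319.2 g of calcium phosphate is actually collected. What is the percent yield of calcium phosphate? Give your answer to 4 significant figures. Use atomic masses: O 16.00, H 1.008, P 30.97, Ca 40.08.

M(Ca(OH)2) = 40.08 + 2(16.00) + 2(1.008) = 74.096 g/mol.
M(Ca3(PO4)2) = 3(40.08) + 2(30.97) + 8(16.00) = 310.18 g/mol.
n(Ca(OH)2) = 373.60 g / 74.096 g/mol = 5.0421 mol.
From the equation the Ca(OH)2:Ca3(PO4)2 mole ratio is 3:1, so n(Ca3(PO4)2) = 5.0421 × 1/3 = 1.6807 mol.
Mass of Ca3(PO4)2 = 1.6807 mol × 310.18 g/mol = 521.32 g.
This is the theoretical yield. Percent yield = 319.2 g / 521.32 g × 100% = 61.229%.

61.23 %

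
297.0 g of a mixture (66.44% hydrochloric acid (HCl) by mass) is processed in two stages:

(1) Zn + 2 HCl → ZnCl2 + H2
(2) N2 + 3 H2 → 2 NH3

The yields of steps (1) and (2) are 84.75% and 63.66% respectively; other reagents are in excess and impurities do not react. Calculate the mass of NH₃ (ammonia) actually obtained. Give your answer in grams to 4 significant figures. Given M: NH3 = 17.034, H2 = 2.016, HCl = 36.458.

16.58 g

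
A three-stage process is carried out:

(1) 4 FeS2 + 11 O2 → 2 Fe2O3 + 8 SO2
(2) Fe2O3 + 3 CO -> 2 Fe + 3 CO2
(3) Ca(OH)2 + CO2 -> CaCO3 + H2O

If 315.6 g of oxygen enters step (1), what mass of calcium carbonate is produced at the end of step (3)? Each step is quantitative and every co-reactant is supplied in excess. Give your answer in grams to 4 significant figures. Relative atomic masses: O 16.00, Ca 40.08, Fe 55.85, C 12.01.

538.4 g

M(O2) = 2(16.00) = 32.00 g/mol.
M(CaCO3) = 40.08 + 12.01 + 3(16.00) = 100.09 g/mol.
n(O2) = 315.6 / 32.00 = 9.8625 mol.
Reaction (1): O2→Fe2O3 ratio 11:2 ⇒ n(Fe2O3) = 1.7932 mol.
Reaction (2): Fe2O3→CO2 ratio 1:3 ⇒ n(CO2) = 5.3795 mol.
Reaction (3): CO2→CaCO3 ratio 1:1 ⇒ n(CaCO3) = 5.3795 mol.
Mass of CaCO3 = 5.3795 × 100.09 = 538.44 g.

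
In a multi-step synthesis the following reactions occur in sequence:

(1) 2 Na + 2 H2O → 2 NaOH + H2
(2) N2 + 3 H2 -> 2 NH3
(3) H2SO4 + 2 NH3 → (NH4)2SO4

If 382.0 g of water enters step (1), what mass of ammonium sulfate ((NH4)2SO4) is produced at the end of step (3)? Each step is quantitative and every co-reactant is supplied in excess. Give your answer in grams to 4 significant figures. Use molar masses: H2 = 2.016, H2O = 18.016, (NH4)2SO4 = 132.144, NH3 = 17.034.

467.0 g

n(H2O) = 382.0 / 18.016 = 21.203 mol.
Reaction (1): H2O→H2 ratio 2:1 ⇒ n(H2) = 10.602 mol.
Reaction (2): H2→NH3 ratio 3:2 ⇒ n(NH3) = 7.0678 mol.
Reaction (3): NH3→(NH4)2SO4 ratio 2:1 ⇒ n((NH4)2SO4) = 3.5339 mol.
Mass of (NH4)2SO4 = 3.5339 × 132.144 = 466.98 g.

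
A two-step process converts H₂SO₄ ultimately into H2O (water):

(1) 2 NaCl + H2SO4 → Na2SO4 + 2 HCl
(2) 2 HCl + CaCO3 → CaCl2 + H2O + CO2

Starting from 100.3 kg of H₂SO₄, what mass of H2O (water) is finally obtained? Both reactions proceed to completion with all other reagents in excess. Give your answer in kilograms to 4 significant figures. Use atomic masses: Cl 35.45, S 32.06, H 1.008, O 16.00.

M(H2SO4) = 2(1.008) + 32.06 + 4(16.00) = 98.076 g/mol.
M(H2O) = 2(1.008) + 16.00 = 18.016 g/mol.
100.3 kg = 100300 g.
n(H2SO4) = 100300 / 98.076 = 1022.7 mol.
Step 1 gives a 1:2 ratio of H2SO4 to HCl, so n(HCl) = 2045.4 mol.
In step 2 the HCl:H2O ratio is 2:1, so n(H2O) = 1022.7 mol.
Mass of H2O = 1022.7 × 18.016 = 18425 g = 18.42 kg.

18.42 kg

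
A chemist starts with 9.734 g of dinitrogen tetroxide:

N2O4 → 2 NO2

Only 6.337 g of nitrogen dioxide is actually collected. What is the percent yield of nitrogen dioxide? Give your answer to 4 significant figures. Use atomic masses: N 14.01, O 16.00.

M(N2O4) = 2(14.01) + 4(16.00) = 92.02 g/mol.
M(NO2) = 14.01 + 2(16.00) = 46.01 g/mol.
n(N2O4) = 9.7340 g / 92.02 g/mol = 0.10578 mol.
From the equation the N2O4:NO2 mole ratio is 1:2, so n(NO2) = 0.10578 × 2/1 = 0.21156 mol.
Mass of NO2 = 0.21156 mol × 46.01 g/mol = 9.7340 g.
This is the theoretical yield. Percent yield = 6.337 g / 9.7340 g × 100% = 65.102%.

65.10 %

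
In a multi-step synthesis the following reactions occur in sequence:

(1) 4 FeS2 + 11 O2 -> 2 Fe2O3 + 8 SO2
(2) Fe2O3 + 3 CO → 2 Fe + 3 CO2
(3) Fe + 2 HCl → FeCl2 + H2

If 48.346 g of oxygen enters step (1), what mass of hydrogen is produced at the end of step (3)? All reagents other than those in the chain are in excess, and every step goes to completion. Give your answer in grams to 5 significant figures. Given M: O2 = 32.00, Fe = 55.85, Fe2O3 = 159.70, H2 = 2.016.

1.1076 g

n(O2) = 48.346 / 32.00 = 1.51081 mol.
Reaction (1): O2→Fe2O3 ratio 11:2 ⇒ n(Fe2O3) = 0.274693 mol.
Reaction (2): Fe2O3→Fe ratio 1:2 ⇒ n(Fe) = 0.549386 mol.
Reaction (3): Fe→H2 ratio 1:1 ⇒ n(H2) = 0.549386 mol.
Mass of H2 = 0.549386 × 2.016 = 1.10756 g.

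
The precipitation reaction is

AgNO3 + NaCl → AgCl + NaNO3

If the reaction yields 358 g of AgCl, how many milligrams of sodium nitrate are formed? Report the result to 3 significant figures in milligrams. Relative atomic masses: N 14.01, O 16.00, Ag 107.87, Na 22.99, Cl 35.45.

M(AgCl) = 107.87 + 35.45 = 143.32 g/mol.
M(NaNO3) = 22.99 + 14.01 + 3(16.00) = 85.00 g/mol.
n(AgCl) = 358.0 g / 143.32 g/mol = 2.498 mol.
From the equation the AgCl:NaNO3 mole ratio is 1:1, so n(NaNO3) = 2.498 × 1/1 = 2.498 mol.
Mass of NaNO3 = 2.498 mol × 85.00 g/mol = 212.3 g.
Converting to mg: 212.3 g = 212000 mg.

212000 mg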